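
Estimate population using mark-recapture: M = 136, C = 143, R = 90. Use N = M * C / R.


N = M * C / R = 136 * 143 / 90 = 19448 / 90 = 216.09 ≈ 216

216 individuals


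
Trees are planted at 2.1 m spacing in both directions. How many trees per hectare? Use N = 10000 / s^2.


N = 10000 / 2.1^2 = 10000 / 4.41 = 2267.57 ≈ 2268 trees/ha

2268 trees/ha


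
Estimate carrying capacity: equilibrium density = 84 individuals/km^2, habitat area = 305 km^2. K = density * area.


K = 84 * 305 = 25620 individuals

25620 individuals


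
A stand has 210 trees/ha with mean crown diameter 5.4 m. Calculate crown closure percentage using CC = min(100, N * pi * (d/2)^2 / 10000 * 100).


(d/2)^2 = (5.4/2)^2 = 2.7^2 = 7.29
Crown area = 3.141593 * 7.29 = 22.9022 m^2
N * area / 10000 * 100 = 210 * 22.9022 / 10000 * 100 = 48.0946
CC = min(100, 48.0946) = 48.0946 ≈ 48.1%

48.1%


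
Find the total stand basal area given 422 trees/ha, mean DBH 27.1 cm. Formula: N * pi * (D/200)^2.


(D/200)^2 = (27.1/200)^2 = 0.1355^2 = 0.01836025
Individual BA = 3.141593 * 0.01836025 = 0.0576804 m^2
Stand BA = 422 * 0.0576804 = 24.3411 ≈ 24.34 m^2/ha

24.34 m^2/ha


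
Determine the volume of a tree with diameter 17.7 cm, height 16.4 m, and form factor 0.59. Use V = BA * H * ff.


(D/200)^2 = (17.7/200)^2 = 0.0885^2 = 0.00783225
BA = 3.141593 * 0.00783225 = 0.0246057 m^2
V = 0.0246057 * 16.4 * 0.59 = 0.238085 ≈ 0.238 m^3

0.238 m^3


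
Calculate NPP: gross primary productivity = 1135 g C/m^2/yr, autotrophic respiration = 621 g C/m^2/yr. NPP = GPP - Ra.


NPP = GPP - Ra = 1135 - 621 = 514 g C/m^2/yr

514 g C/m^2/yr


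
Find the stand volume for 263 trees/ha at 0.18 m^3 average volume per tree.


V_stand = 263 * 0.18 = 47.34 ≈ 47.3 m^3/ha

47.3 m^3/ha


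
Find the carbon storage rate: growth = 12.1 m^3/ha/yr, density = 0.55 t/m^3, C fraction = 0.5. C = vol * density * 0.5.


C = 12.1 * 0.55 * 0.5 = 3.3275 ≈ 3.33 t C/ha/yr

3.33 t C/ha/yr


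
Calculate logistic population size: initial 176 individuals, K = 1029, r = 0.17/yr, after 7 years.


(K - N0)/N0 = (1029 - 176)/176 = 853/176 = 4.84659
r*t = 0.17 * 7 = 1.19; exp(-1.19) = 0.304221
4.84659 * 0.304221 = 1.47443
1 + 1.47443 = 2.47443
N = 1029 / 2.47443 = 415.853 ≈ 416

416


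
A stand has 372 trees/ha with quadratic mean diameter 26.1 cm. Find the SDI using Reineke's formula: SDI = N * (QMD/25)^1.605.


QMD/25 = 26.1/25 = 1.044
(1.044)^1.605 = exp(1.605 * ln(1.044)) = exp(1.605 * 0.0430595) = exp(0.0691105) = 1.07155
SDI = 372 * 1.07155 = 398.617 ≈ 399

399


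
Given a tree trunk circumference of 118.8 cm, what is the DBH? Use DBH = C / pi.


DBH = C / pi = 118.8 / 3.141593 = 37.8152 ≈ 37.82 cm

37.82 cm


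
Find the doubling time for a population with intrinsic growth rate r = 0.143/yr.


td = ln(2) / 0.143 = 0.693147 / 0.143 = 4.84718 ≈ 4.8 years

4.8 years


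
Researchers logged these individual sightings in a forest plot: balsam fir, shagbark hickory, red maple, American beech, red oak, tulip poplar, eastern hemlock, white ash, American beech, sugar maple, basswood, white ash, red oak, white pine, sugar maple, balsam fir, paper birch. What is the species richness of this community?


Total individuals logged = 17
Distinct species (count of individuals): balsam fir (2), shagbark hickory (1), red maple (1), American beech (2), red oak (2), tulip poplar (1), eastern hemlock (1), white ash (2), sugar maple (2), basswood (1), white pine (1), paper birch (1)
Species richness = number of distinct species = 12

12


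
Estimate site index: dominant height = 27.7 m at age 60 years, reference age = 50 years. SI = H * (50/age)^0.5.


50/60 = 0.833333
(0.833333)^0.5 = 0.912871
SI = 27.7 * 0.912871 = 25.2865 ≈ 25.3 m

25.3 m


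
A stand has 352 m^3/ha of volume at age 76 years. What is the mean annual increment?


MAI = 352 / 76 = 4.6316 ≈ 4.63 m^3/ha/yr

4.63 m^3/ha/yr


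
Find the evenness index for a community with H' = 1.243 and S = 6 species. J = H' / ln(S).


ln(6) = 1.79176
J = H' / ln(S) = 1.243 / 1.79176 = 0.693731 ≈ 0.6937

0.6937


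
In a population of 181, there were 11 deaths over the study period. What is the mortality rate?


Mortality rate = 11 / 181 = 0.060773 ≈ 0.0608

0.0608


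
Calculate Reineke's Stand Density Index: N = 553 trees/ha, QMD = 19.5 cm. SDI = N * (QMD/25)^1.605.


QMD/25 = 19.5/25 = 0.78
(0.78)^1.605 = exp(1.605 * ln(0.78)) = exp(1.605 * (-0.248461)) = exp(-0.398780) = 0.671138
SDI = 553 * 0.671138 = 371.139 ≈ 371

371


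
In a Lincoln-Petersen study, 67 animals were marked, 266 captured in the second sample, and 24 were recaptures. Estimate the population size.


N = M * C / R = 67 * 266 / 24 = 17822 / 24 = 742.58 ≈ 743

743 individuals


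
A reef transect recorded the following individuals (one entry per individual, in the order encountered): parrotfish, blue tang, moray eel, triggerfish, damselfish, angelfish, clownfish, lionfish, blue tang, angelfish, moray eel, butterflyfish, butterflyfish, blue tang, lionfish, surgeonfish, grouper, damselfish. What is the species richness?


Total individuals logged = 18
Distinct species (count of individuals): parrotfish (1), blue tang (3), moray eel (2), triggerfish (1), damselfish (2), angelfish (2), clownfish (1), lionfish (2), butterflyfish (2), surgeonfish (1), grouper (1)
Species richness = number of distinct species = 11

11


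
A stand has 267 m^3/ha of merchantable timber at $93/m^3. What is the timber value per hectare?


Value = 267 * 93 = $24831/ha

$24831/ha


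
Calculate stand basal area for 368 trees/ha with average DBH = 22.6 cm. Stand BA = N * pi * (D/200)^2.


(D/200)^2 = (22.6/200)^2 = 0.113^2 = 0.012769
Individual BA = 3.141593 * 0.012769 = 0.0401150 m^2
Stand BA = 368 * 0.0401150 = 14.7623 ≈ 14.76 m^2/ha

14.76 m^2/ha


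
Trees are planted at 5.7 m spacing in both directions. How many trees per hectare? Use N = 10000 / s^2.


N = 10000 / 5.7^2 = 10000 / 32.49 = 307.787 ≈ 308 trees/ha

308 trees/ha


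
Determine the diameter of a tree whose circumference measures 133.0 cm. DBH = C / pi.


DBH = C / pi = 133.0 / 3.141593 = 42.3352 ≈ 42.34 cm

42.34 cm


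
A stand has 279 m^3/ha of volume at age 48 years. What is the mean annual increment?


MAI = 279 / 48 = 5.8125 ≈ 5.81 m^3/ha/yr

5.81 m^3/ha/yr


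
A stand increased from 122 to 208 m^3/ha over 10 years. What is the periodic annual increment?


PAI = (V2 - V1) / period = (208 - 122) / 10 = 86 / 10 = 8.60 m^3/ha/yr

8.60 m^3/ha/yr


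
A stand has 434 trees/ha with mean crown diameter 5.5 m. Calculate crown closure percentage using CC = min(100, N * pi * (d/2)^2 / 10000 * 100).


(d/2)^2 = (5.5/2)^2 = 2.75^2 = 7.5625
Crown area = 3.141593 * 7.5625 = 23.7583 m^2
N * area / 10000 * 100 = 434 * 23.7583 / 10000 * 100 = 103.111
CC = min(100, 103.111) = 100%

100%


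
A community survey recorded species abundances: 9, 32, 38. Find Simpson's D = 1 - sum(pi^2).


Total N = 9 + 32 + 38 = 79
Per-species terms:
  p = 9/79 = 0.113924; p^2 = 0.113924^2 = 0.012979
  p = 32/79 = 0.405063; p^2 = 0.405063^2 = 0.164076
  p = 38/79 = 0.481013; p^2 = 0.481013^2 = 0.231374
sum(p^2) = 0.012979 + 0.164076 + 0.231374 = 0.408429
D = 1 - 0.408429 = 0.591571 ≈ 0.5916

0.5916


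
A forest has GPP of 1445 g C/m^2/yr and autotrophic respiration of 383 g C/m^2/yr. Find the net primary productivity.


NPP = GPP - Ra = 1445 - 383 = 1062 g C/m^2/yr

1062 g C/m^2/yr


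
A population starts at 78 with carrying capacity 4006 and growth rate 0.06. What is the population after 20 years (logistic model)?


(K - N0)/N0 = (4006 - 78)/78 = 3928/78 = 50.3590
r*t = 0.06 * 20 = 1.2; exp(-1.2) = 0.301194
50.3590 * 0.301194 = 15.1678
1 + 15.1678 = 16.1678
N = 4006 / 16.1678 = 247.776 ≈ 248

248


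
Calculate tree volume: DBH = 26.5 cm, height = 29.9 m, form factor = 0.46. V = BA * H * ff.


(D/200)^2 = (26.5/200)^2 = 0.1325^2 = 0.01755625
BA = 3.141593 * 0.01755625 = 0.0551546 m^2
V = 0.0551546 * 29.9 * 0.46 = 0.758596 ≈ 0.759 m^3

0.759 m^3


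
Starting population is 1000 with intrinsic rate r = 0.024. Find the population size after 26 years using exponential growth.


r*t = 0.024 * 26 = 0.624
exp(0.624) = 1.86638
N = 1000 * 1.86638 = 1866.38 ≈ 1866

1866


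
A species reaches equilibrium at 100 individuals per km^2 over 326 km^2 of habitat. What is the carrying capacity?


K = 100 * 326 = 32600 individuals

32600 individuals


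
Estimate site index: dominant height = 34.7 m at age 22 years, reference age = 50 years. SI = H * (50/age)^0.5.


50/22 = 2.27273
(2.27273)^0.5 = 1.50756
SI = 34.7 * 1.50756 = 52.3123 ≈ 52.3 m

52.3 m


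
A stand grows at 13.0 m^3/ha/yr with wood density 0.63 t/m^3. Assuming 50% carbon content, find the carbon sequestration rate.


C = 13.0 * 0.63 * 0.5 = 4.095 ≈ 4.10 t C/ha/yr

4.10 t C/ha/yr


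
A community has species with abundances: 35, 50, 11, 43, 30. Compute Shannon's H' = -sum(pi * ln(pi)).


Total N = 35 + 50 + 11 + 43 + 30 = 169
Per-species terms:
  p = 35/169 = 0.207101; ln(p) = -1.574549; p*ln(p) = 0.207101 * (-1.574549) = -0.326091
  p = 50/169 = 0.295858; ln(p) = -1.217876; p*ln(p) = 0.295858 * (-1.217876) = -0.360318
  p = 11/169 = 0.065089; ln(p) = -2.732000; p*ln(p) = 0.065089 * (-2.732000) = -0.177823
  p = 43/169 = 0.254438; ln(p) = -1.368698; p*ln(p) = 0.254438 * (-1.368698) = -0.348249
  p = 30/169 = 0.177515; ln(p) = -1.728700; p*ln(p) = 0.177515 * (-1.728700) = -0.306870
sum(p*ln(p)) = (-0.326091) + (-0.360318) + (-0.177823) + (-0.348249) + (-0.306870) = -1.519351
H' = -(-1.519351) = 1.519351 ≈ 1.5194

1.5194


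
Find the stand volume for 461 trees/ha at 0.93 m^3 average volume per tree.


V_stand = 461 * 0.93 = 428.73 ≈ 428.7 m^3/ha

428.7 m^3/ha


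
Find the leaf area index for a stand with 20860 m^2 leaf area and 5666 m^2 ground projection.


LAI = 20860 / 5666 = 3.6816 ≈ 3.68

3.68


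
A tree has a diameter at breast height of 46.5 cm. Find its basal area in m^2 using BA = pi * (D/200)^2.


D/200 = 46.5/200 = 0.2325 m
(D/200)^2 = 0.2325^2 = 0.05405625
BA = 3.141593 * 0.05405625 = 0.169823 ≈ 0.1698 m^2

0.1698 m^2


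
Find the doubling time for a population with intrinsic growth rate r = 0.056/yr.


td = ln(2) / 0.056 = 0.693147 / 0.056 = 12.3776 ≈ 12.4 years

12.4 years


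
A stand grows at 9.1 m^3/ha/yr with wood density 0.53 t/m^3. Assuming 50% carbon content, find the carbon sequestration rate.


C = 9.1 * 0.53 * 0.5 = 2.4115 ≈ 2.41 t C/ha/yr

2.41 t C/ha/yr


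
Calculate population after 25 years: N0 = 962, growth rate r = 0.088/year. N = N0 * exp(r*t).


r*t = 0.088 * 25 = 2.2
exp(2.2) = 9.02501
N = 962 * 9.02501 = 8682.06 ≈ 8682

8682


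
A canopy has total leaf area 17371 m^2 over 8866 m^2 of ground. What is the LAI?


LAI = 17371 / 8866 = 1.9593 ≈ 1.96

1.96


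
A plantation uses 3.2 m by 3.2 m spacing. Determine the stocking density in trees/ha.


N = 10000 / 3.2^2 = 10000 / 10.24 = 976.563 ≈ 977 trees/ha

977 trees/ha


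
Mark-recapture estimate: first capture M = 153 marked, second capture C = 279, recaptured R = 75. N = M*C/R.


N = M * C / R = 153 * 279 / 75 = 42687 / 75 = 569.16 ≈ 569

569 individuals


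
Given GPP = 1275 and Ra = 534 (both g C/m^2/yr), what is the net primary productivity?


NPP = GPP - Ra = 1275 - 534 = 741 g C/m^2/yr

741 g C/m^2/yr


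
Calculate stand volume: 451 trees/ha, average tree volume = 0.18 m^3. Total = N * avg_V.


V_stand = 451 * 0.18 = 81.18 ≈ 81.2 m^3/ha

81.2 m^3/ha


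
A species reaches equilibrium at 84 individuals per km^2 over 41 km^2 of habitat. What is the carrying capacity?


K = 84 * 41 = 3444 individuals

3444 individuals


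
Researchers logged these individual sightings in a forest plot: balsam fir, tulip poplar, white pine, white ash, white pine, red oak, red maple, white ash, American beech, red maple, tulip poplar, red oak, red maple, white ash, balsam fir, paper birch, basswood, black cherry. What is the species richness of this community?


Total individuals logged = 18
Distinct species (count of individuals): balsam fir (2), tulip poplar (2), white pine (2), white ash (3), red oak (2), red maple (3), American beech (1), paper birch (1), basswood (1), black cherry (1)
Species richness = number of distinct species = 10

10


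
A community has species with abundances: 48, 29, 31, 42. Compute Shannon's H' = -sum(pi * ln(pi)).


Total N = 48 + 29 + 31 + 42 = 150
Per-species terms:
  p = 48/150 = 0.320000; ln(p) = -1.139434; p*ln(p) = 0.320000 * (-1.139434) = -0.364619
  p = 29/150 = 0.193333; ln(p) = -1.643341; p*ln(p) = 0.193333 * (-1.643341) = -0.317712
  p = 31/150 = 0.206667; ln(p) = -1.576646; p*ln(p) = 0.206667 * (-1.576646) = -0.325841
  p = 42/150 = 0.280000; ln(p) = -1.272966; p*ln(p) = 0.280000 * (-1.272966) = -0.356430
sum(p*ln(p)) = (-0.364619) + (-0.317712) + (-0.325841) + (-0.356430) = -1.364602
H' = -(-1.364602) = 1.364602 ≈ 1.3646

1.3646


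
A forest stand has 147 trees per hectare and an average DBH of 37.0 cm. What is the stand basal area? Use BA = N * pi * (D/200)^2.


(D/200)^2 = (37.0/200)^2 = 0.185^2 = 0.034225
Individual BA = 3.141593 * 0.034225 = 0.107521 m^2
Stand BA = 147 * 0.107521 = 15.8056 ≈ 15.81 m^2/ha

15.81 m^2/ha


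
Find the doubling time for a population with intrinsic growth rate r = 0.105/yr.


td = ln(2) / 0.105 = 0.693147 / 0.105 = 6.60140 ≈ 6.6 years

6.6 years


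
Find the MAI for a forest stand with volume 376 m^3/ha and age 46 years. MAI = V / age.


MAI = 376 / 46 = 8.1739 ≈ 8.17 m^3/ha/yr

8.17 m^3/ha/yr


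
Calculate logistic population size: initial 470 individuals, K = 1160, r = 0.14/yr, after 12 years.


(K - N0)/N0 = (1160 - 470)/470 = 690/470 = 1.46809
r*t = 0.14 * 12 = 1.68; exp(-1.68) = 0.186374
1.46809 * 0.186374 = 0.273614
1 + 0.273614 = 1.27361
N = 1160 / 1.27361 = 910.797 ≈ 911

911


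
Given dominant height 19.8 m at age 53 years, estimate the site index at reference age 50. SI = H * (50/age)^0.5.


50/53 = 0.943396
(0.943396)^0.5 = 0.971286
SI = 19.8 * 0.971286 = 19.2315 ≈ 19.2 m

19.2 m


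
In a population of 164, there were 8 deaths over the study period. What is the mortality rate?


Mortality rate = 8 / 164 = 0.048780 ≈ 0.0488

0.0488


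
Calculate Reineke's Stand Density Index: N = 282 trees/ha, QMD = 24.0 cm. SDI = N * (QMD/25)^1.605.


QMD/25 = 24.0/25 = 0.96
(0.96)^1.605 = exp(1.605 * ln(0.96)) = exp(1.605 * (-0.0408220)) = exp(-0.0655193) = 0.936581
SDI = 282 * 0.936581 = 264.116 ≈ 264

264


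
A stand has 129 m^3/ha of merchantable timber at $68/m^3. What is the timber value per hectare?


Value = 129 * 68 = $8772/ha

$8772/ha


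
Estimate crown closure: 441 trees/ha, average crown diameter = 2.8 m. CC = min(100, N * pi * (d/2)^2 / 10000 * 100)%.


(d/2)^2 = (2.8/2)^2 = 1.4^2 = 1.96
Crown area = 3.141593 * 1.96 = 6.15752 m^2
N * area / 10000 * 100 = 441 * 6.15752 / 10000 * 100 = 27.1547
CC = min(100, 27.1547) = 27.1547 ≈ 27.2%

27.2%


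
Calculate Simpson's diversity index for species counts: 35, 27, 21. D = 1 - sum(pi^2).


Total N = 35 + 27 + 21 = 83
Per-species terms:
  p = 35/83 = 0.421687; p^2 = 0.421687^2 = 0.177820
  p = 27/83 = 0.325301; p^2 = 0.325301^2 = 0.105821
  p = 21/83 = 0.253012; p^2 = 0.253012^2 = 0.064015
sum(p^2) = 0.177820 + 0.105821 + 0.064015 = 0.347656
D = 1 - 0.347656 = 0.652344 ≈ 0.6523

0.6523


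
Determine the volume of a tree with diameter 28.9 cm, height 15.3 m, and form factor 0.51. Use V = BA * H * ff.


(D/200)^2 = (28.9/200)^2 = 0.1445^2 = 0.02088025
BA = 3.141593 * 0.02088025 = 0.0655972 m^2
V = 0.0655972 * 15.3 * 0.51 = 0.511855 ≈ 0.512 m^3

0.512 m^3


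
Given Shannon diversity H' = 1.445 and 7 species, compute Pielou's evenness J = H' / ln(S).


ln(7) = 1.94591
J = H' / ln(S) = 1.445 / 1.94591 = 0.742583 ≈ 0.7426

0.7426


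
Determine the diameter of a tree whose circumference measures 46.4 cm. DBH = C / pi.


DBH = C / pi = 46.4 / 3.141593 = 14.7696 ≈ 14.77 cm

14.77 cm


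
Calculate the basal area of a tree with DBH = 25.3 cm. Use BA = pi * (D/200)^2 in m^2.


D/200 = 25.3/200 = 0.1265 m
(D/200)^2 = 0.1265^2 = 0.01600225
BA = 3.141593 * 0.01600225 = 0.0502726 ≈ 0.0503 m^2

0.0503 m^2


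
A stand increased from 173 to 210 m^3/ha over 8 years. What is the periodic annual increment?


PAI = (V2 - V1) / period = (210 - 173) / 8 = 37 / 8 = 4.6250 ≈ 4.63 m^3/ha/yr

4.63 m^3/ha/yr


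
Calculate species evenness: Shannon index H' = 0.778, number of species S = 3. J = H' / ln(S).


ln(3) = 1.09861
J = H' / ln(S) = 0.778 / 1.09861 = 0.708168 ≈ 0.7082

0.7082


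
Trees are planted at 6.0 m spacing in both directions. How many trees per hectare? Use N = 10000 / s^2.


N = 10000 / 6.0^2 = 10000 / 36 = 277.778 ≈ 278 trees/ha

278 trees/ha


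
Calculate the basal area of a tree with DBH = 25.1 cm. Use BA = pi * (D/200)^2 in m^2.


D/200 = 25.1/200 = 0.1255 m
(D/200)^2 = 0.1255^2 = 0.01575025
BA = 3.141593 * 0.01575025 = 0.0494809 ≈ 0.0495 m^2

0.0495 m^2


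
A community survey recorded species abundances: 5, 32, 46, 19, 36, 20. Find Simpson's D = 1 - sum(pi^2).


Total N = 5 + 32 + 46 + 19 + 36 + 20 = 158
Per-species terms:
  p = 5/158 = 0.031646; p^2 = 0.031646^2 = 0.001001
  p = 32/158 = 0.202532; p^2 = 0.202532^2 = 0.041019
  p = 46/158 = 0.291139; p^2 = 0.291139^2 = 0.084762
  p = 19/158 = 0.120253; p^2 = 0.120253^2 = 0.014461
  p = 36/158 = 0.227848; p^2 = 0.227848^2 = 0.051915
  p = 20/158 = 0.126582; p^2 = 0.126582^2 = 0.016023
sum(p^2) = 0.001001 + 0.041019 + 0.084762 + 0.014461 + 0.051915 + 0.016023 = 0.209181
D = 1 - 0.209181 = 0.790819 ≈ 0.7908

0.7908


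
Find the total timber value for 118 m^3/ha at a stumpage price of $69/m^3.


Value = 118 * 69 = $8142/ha

$8142/ha


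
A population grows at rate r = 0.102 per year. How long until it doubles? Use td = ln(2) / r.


td = ln(2) / 0.102 = 0.693147 / 0.102 = 6.79556 ≈ 6.8 years

6.8 years


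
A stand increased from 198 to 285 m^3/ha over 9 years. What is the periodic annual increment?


PAI = (V2 - V1) / period = (285 - 198) / 9 = 87 / 9 = 9.6667 ≈ 9.67 m^3/ha/yr

9.67 m^3/ha/yr


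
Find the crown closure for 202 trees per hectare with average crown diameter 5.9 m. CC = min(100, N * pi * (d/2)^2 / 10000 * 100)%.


(d/2)^2 = (5.9/2)^2 = 2.95^2 = 8.7025
Crown area = 3.141593 * 8.7025 = 27.3397 m^2
N * area / 10000 * 100 = 202 * 27.3397 / 10000 * 100 = 55.2262
CC = min(100, 55.2262) = 55.2262 ≈ 55.2%

55.2%


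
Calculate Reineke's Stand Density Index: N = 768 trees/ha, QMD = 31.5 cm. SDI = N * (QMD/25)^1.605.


QMD/25 = 31.5/25 = 1.26
(1.26)^1.605 = exp(1.605 * ln(1.26)) = exp(1.605 * 0.231112) = exp(0.370935) = 1.44909
SDI = 768 * 1.44909 = 1112.90 ≈ 1113

1113


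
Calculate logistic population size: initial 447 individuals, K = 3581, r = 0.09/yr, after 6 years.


(K - N0)/N0 = (3581 - 447)/447 = 3134/447 = 7.01119
r*t = 0.09 * 6 = 0.54; exp(-0.54) = 0.582748
7.01119 * 0.582748 = 4.08576
1 + 4.08576 = 5.08576
N = 3581 / 5.08576 = 704.123 ≈ 704

704


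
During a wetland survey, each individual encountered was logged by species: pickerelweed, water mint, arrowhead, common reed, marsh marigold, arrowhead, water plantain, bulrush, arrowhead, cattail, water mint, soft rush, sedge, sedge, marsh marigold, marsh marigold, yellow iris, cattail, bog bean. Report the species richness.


Total individuals logged = 19
Distinct species (count of individuals): pickerelweed (1), water mint (2), arrowhead (3), common reed (1), marsh marigold (3), water plantain (1), bulrush (1), cattail (2), soft rush (1), sedge (2), yellow iris (1), bog bean (1)
Species richness = number of distinct species = 12

12


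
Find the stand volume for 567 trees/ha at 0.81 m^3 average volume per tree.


V_stand = 567 * 0.81 = 459.27 ≈ 459.3 m^3/ha

459.3 m^3/ha


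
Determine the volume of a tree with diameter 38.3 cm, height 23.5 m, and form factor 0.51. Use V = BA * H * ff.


(D/200)^2 = (38.3/200)^2 = 0.1915^2 = 0.03667225
BA = 3.141593 * 0.03667225 = 0.115209 m^2
V = 0.115209 * 23.5 * 0.51 = 1.38078 ≈ 1.381 m^3

1.381 m^3


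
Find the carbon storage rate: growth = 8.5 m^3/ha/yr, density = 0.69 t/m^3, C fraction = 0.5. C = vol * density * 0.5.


C = 8.5 * 0.69 * 0.5 = 2.9325 ≈ 2.93 t C/ha/yr

2.93 t C/ha/yr


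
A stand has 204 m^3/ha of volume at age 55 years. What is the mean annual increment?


MAI = 204 / 55 = 3.7091 ≈ 3.71 m^3/ha/yr

3.71 m^3/ha/yr


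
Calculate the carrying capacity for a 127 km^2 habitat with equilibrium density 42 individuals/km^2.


K = 42 * 127 = 5334 individuals

5334 individuals


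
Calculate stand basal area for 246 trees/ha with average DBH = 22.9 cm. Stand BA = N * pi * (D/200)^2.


(D/200)^2 = (22.9/200)^2 = 0.1145^2 = 0.01311025
Individual BA = 3.141593 * 0.01311025 = 0.0411871 m^2
Stand BA = 246 * 0.0411871 = 10.1320 ≈ 10.13 m^2/ha

10.13 m^2/ha


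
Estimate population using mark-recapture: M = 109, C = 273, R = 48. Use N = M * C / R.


N = M * C / R = 109 * 273 / 48 = 29757 / 48 = 619.94 ≈ 620

620 individuals


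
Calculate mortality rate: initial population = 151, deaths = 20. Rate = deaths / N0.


Mortality rate = 20 / 151 = 0.132450 ≈ 0.1325

0.1325


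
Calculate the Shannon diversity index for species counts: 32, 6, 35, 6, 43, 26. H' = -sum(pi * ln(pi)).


Total N = 32 + 6 + 35 + 6 + 43 + 26 = 148
Per-species terms:
  p = 32/148 = 0.216216; ln(p) = -1.531477; p*ln(p) = 0.216216 * (-1.531477) = -0.331130
  p = 6/148 = 0.040541; ln(p) = -3.205441; p*ln(p) = 0.040541 * (-3.205441) = -0.129952
  p = 35/148 = 0.236486; ln(p) = -1.441866; p*ln(p) = 0.236486 * (-1.441866) = -0.340981
  p = 6/148 = 0.040541; ln(p) = -3.205441; p*ln(p) = 0.040541 * (-3.205441) = -0.129952
  p = 43/148 = 0.290541; ln(p) = -1.236011; p*ln(p) = 0.290541 * (-1.236011) = -0.359112
  p = 26/148 = 0.175676; ln(p) = -1.739114; p*ln(p) = 0.175676 * (-1.739114) = -0.305521
sum(p*ln(p)) = (-0.331130) + (-0.129952) + (-0.340981) + (-0.129952) + (-0.359112) + (-0.305521) = -1.596648
H' = -(-1.596648) = 1.596648 ≈ 1.5966

1.5966


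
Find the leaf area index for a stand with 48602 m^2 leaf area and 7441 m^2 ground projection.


LAI = 48602 / 7441 = 6.5316 ≈ 6.53

6.53


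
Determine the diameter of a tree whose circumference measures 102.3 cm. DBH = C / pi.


DBH = C / pi = 102.3 / 3.141593 = 32.5631 ≈ 32.56 cm

32.56 cm


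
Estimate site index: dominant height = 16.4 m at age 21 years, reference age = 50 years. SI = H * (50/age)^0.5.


50/21 = 2.38095
(2.38095)^0.5 = 1.54303
SI = 16.4 * 1.54303 = 25.3057 ≈ 25.3 m

25.3 m


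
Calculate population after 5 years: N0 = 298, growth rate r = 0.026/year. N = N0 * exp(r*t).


r*t = 0.026 * 5 = 0.13
exp(0.13) = 1.13883
N = 298 * 1.13883 = 339.371 ≈ 339

339


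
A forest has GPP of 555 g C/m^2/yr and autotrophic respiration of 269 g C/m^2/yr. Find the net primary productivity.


NPP = GPP - Ra = 555 - 269 = 286 g C/m^2/yr

286 g C/m^2/yr


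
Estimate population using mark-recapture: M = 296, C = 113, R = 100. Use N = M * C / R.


N = M * C / R = 296 * 113 / 100 = 33448 / 100 = 334.48 ≈ 334

334 individuals


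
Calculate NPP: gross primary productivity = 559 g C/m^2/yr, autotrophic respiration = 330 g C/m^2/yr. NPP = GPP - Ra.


NPP = GPP - Ra = 559 - 330 = 229 g C/m^2/yr

229 g C/m^2/yr


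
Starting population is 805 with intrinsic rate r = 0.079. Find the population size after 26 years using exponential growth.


r*t = 0.079 * 26 = 2.054
exp(2.054) = 7.79903
N = 805 * 7.79903 = 6278.22 ≈ 6278

6278


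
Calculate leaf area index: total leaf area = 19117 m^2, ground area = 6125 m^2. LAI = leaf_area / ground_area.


LAI = 19117 / 6125 = 3.1211 ≈ 3.12

3.12


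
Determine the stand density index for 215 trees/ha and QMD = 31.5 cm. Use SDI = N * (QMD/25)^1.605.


QMD/25 = 31.5/25 = 1.26
(1.26)^1.605 = exp(1.605 * ln(1.26)) = exp(1.605 * 0.231112) = exp(0.370935) = 1.44909
SDI = 215 * 1.44909 = 311.554 ≈ 312

312


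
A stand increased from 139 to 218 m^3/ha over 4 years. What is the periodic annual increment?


PAI = (V2 - V1) / period = (218 - 139) / 4 = 79 / 4 = 19.75 m^3/ha/yr

19.75 m^3/ha/yr


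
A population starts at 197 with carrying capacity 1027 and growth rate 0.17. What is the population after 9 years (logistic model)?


(K - N0)/N0 = (1027 - 197)/197 = 830/197 = 4.21320
r*t = 0.17 * 9 = 1.53; exp(-1.53) = 0.216536
4.21320 * 0.216536 = 0.912309
1 + 0.912309 = 1.91231
N = 1027 / 1.91231 = 537.047 ≈ 537

537


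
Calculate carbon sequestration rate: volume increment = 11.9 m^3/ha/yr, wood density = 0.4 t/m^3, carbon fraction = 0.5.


C = 11.9 * 0.4 * 0.5 = 2.38 t C/ha/yr

2.38 t C/ha/yr


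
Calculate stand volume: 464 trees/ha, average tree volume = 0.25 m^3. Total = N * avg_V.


V_stand = 464 * 0.25 = 116.0 m^3/ha

116.0 m^3/ha


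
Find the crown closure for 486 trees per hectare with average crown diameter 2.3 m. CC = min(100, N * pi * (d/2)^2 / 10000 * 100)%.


(d/2)^2 = (2.3/2)^2 = 1.15^2 = 1.3225
Crown area = 3.141593 * 1.3225 = 4.15476 m^2
N * area / 10000 * 100 = 486 * 4.15476 / 10000 * 100 = 20.1921
CC = min(100, 20.1921) = 20.1921 ≈ 20.2%

20.2%


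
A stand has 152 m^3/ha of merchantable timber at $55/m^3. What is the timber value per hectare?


Value = 152 * 55 = $8360/ha

$8360/ha


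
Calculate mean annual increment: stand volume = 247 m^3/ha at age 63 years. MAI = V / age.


MAI = 247 / 63 = 3.9206 ≈ 3.92 m^3/ha/yr

3.92 m^3/ha/yr


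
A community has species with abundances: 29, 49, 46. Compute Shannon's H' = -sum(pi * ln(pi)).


Total N = 29 + 49 + 46 = 124
Per-species terms:
  p = 29/124 = 0.233871; ln(p) = -1.452986; p*ln(p) = 0.233871 * (-1.452986) = -0.339811
  p = 49/124 = 0.395161; ln(p) = -0.928462; p*ln(p) = 0.395161 * (-0.928462) = -0.366892
  p = 46/124 = 0.370968; ln(p) = -0.991639; p*ln(p) = 0.370968 * (-0.991639) = -0.367866
sum(p*ln(p)) = (-0.339811) + (-0.366892) + (-0.367866) = -1.074569
H' = -(-1.074569) = 1.074569 ≈ 1.0746

1.0746


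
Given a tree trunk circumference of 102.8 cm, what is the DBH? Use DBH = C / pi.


DBH = C / pi = 102.8 / 3.141593 = 32.7223 ≈ 32.72 cm

32.72 cm


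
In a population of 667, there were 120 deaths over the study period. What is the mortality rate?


Mortality rate = 120 / 667 = 0.179910 ≈ 0.1799

0.1799


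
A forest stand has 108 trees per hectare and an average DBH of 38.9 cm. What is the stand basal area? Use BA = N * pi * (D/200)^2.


(D/200)^2 = (38.9/200)^2 = 0.1945^2 = 0.03783025
Individual BA = 3.141593 * 0.03783025 = 0.118847 m^2
Stand BA = 108 * 0.118847 = 12.8355 ≈ 12.84 m^2/ha

12.84 m^2/ha


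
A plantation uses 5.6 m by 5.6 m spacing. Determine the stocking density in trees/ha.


N = 10000 / 5.6^2 = 10000 / 31.36 = 318.878 ≈ 319 trees/ha

319 trees/ha


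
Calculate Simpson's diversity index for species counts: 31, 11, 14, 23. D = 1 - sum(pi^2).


Total N = 31 + 11 + 14 + 23 = 79
Per-species terms:
  p = 31/79 = 0.392405; p^2 = 0.392405^2 = 0.153982
  p = 11/79 = 0.139241; p^2 = 0.139241^2 = 0.019388
  p = 14/79 = 0.177215; p^2 = 0.177215^2 = 0.031405
  p = 23/79 = 0.291139; p^2 = 0.291139^2 = 0.084762
sum(p^2) = 0.153982 + 0.019388 + 0.031405 + 0.084762 = 0.289537
D = 1 - 0.289537 = 0.710463 ≈ 0.7105

0.7105


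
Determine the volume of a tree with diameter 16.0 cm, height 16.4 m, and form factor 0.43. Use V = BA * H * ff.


(D/200)^2 = (16.0/200)^2 = 0.08^2 = 0.0064
BA = 3.141593 * 0.0064 = 0.0201062 m^2
V = 0.0201062 * 16.4 * 0.43 = 0.141789 ≈ 0.142 m^3

0.142 m^3


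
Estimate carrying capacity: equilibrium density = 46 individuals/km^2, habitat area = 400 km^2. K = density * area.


K = 46 * 400 = 18400 individuals

18400 individuals


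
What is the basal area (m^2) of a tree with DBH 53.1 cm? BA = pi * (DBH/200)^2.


D/200 = 53.1/200 = 0.2655 m
(D/200)^2 = 0.2655^2 = 0.07049025
BA = 3.141593 * 0.07049025 = 0.221452 ≈ 0.2215 m^2

0.2215 m^2


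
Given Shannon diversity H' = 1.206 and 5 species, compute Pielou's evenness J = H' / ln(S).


ln(5) = 1.60944
J = H' / ln(S) = 1.206 / 1.60944 = 0.749329 ≈ 0.7493

0.7493


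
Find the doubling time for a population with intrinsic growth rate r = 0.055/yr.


td = ln(2) / 0.055 = 0.693147 / 0.055 = 12.6027 ≈ 12.6 years

12.6 years


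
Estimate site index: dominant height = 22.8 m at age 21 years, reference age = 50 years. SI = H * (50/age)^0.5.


50/21 = 2.38095
(2.38095)^0.5 = 1.54303
SI = 22.8 * 1.54303 = 35.1811 ≈ 35.2 m

35.2 m


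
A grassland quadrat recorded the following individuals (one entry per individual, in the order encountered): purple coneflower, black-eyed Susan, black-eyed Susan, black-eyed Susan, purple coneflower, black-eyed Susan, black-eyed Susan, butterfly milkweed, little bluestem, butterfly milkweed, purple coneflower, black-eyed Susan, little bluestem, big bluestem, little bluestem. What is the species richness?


Total individuals logged = 15
Distinct species (count of individuals): purple coneflower (3), black-eyed Susan (6), butterfly milkweed (2), little bluestem (3), big bluestem (1)
Species richness = number of distinct species = 5

5


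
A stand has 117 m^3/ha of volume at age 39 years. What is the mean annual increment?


MAI = 117 / 39 = 3.00 m^3/ha/yr

3.00 m^3/ha/yr


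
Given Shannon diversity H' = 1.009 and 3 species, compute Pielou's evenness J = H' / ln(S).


ln(3) = 1.09861
J = H' / ln(S) = 1.009 / 1.09861 = 0.918433 ≈ 0.9184

0.9184


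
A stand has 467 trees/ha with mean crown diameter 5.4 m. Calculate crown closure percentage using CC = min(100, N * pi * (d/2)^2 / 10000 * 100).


(d/2)^2 = (5.4/2)^2 = 2.7^2 = 7.29
Crown area = 3.141593 * 7.29 = 22.9022 m^2
N * area / 10000 * 100 = 467 * 22.9022 / 10000 * 100 = 106.953
CC = min(100, 106.953) = 100%

100%


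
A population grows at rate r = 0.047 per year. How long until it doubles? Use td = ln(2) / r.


td = ln(2) / 0.047 = 0.693147 / 0.047 = 14.7478 ≈ 14.7 years

14.7 years


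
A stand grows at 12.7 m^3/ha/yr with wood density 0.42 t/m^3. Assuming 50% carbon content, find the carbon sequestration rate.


C = 12.7 * 0.42 * 0.5 = 2.667 ≈ 2.67 t C/ha/yr

2.67 t C/ha/yr


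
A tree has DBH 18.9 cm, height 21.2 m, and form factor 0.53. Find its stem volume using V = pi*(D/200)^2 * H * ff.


(D/200)^2 = (18.9/200)^2 = 0.0945^2 = 0.00893025
BA = 3.141593 * 0.00893025 = 0.0280552 m^2
V = 0.0280552 * 21.2 * 0.53 = 0.315228 ≈ 0.315 m^3

0.315 m^3


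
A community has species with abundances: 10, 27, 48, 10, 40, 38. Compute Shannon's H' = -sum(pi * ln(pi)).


Total N = 10 + 27 + 48 + 10 + 40 + 38 = 173
Per-species terms:
  p = 10/173 = 0.057803; ln(p) = -2.850715; p*ln(p) = 0.057803 * (-2.850715) = -0.164780
  p = 27/173 = 0.156069; ln(p) = -1.857457; p*ln(p) = 0.156069 * (-1.857457) = -0.289891
  p = 48/173 = 0.277457; ln(p) = -1.282089; p*ln(p) = 0.277457 * (-1.282089) = -0.355725
  p = 10/173 = 0.057803; ln(p) = -2.850715; p*ln(p) = 0.057803 * (-2.850715) = -0.164780
  p = 40/173 = 0.231214; ln(p) = -1.464412; p*ln(p) = 0.231214 * (-1.464412) = -0.338593
  p = 38/173 = 0.219653; ln(p) = -1.515706; p*ln(p) = 0.219653 * (-1.515706) = -0.332929
sum(p*ln(p)) = (-0.164780) + (-0.289891) + (-0.355725) + (-0.164780) + (-0.338593) + (-0.332929) = -1.646698
H' = -(-1.646698) = 1.646698 ≈ 1.6467

1.6467


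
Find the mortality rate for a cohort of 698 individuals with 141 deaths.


Mortality rate = 141 / 698 = 0.202006 ≈ 0.2020

0.2020


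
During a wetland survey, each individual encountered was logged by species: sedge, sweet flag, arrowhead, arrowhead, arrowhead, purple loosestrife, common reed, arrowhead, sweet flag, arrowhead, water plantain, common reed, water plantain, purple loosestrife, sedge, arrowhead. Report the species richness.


Total individuals logged = 16
Distinct species (count of individuals): sedge (2), sweet flag (2), arrowhead (6), purple loosestrife (2), common reed (2), water plantain (2)
Species richness = number of distinct species = 6

6


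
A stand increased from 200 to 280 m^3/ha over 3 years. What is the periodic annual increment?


PAI = (V2 - V1) / period = (280 - 200) / 3 = 80 / 3 = 26.6667 ≈ 26.67 m^3/ha/yr

26.67 m^3/ha/yr


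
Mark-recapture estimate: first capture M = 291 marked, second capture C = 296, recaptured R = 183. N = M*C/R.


N = M * C / R = 291 * 296 / 183 = 86136 / 183 = 470.69 ≈ 471

471 individuals


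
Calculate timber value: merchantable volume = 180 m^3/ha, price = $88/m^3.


Value = 180 * 88 = $15840/ha

$15840/ha


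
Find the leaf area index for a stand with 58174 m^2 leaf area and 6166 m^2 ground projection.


LAI = 58174 / 6166 = 9.4346 ≈ 9.43

9.43


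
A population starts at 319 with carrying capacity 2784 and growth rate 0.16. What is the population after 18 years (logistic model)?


(K - N0)/N0 = (2784 - 319)/319 = 2465/319 = 7.72727
r*t = 0.16 * 18 = 2.88; exp(-2.88) = 0.0561348
7.72727 * 0.0561348 = 0.433769
1 + 0.433769 = 1.43377
N = 2784 / 1.43377 = 1941.73 ≈ 1942

1942


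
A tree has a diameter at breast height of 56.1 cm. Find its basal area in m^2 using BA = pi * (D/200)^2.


D/200 = 56.1/200 = 0.2805 m
(D/200)^2 = 0.2805^2 = 0.07868025
BA = 3.141593 * 0.07868025 = 0.247181 ≈ 0.2472 m^2

0.2472 m^2


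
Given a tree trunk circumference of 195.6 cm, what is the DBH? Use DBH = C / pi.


DBH = C / pi = 195.6 / 3.141593 = 62.2614 ≈ 62.26 cm

62.26 cm


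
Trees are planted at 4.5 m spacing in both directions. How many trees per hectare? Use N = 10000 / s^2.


N = 10000 / 4.5^2 = 10000 / 20.25 = 493.827 ≈ 494 trees/ha

494 trees/ha


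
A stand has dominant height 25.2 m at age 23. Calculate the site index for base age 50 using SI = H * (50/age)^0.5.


50/23 = 2.17391
(2.17391)^0.5 = 1.47442
SI = 25.2 * 1.47442 = 37.1554 ≈ 37.2 m

37.2 m


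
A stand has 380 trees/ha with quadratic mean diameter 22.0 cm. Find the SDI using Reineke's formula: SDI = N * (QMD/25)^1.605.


QMD/25 = 22.0/25 = 0.88
(0.88)^1.605 = exp(1.605 * ln(0.88)) = exp(1.605 * (-0.127833)) = exp(-0.205172) = 0.814507
SDI = 380 * 0.814507 = 309.513 ≈ 310

310


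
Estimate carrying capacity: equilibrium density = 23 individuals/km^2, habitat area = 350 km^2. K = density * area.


K = 23 * 350 = 8050 individuals

8050 individuals


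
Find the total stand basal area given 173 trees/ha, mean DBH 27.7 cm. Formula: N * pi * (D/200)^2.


(D/200)^2 = (27.7/200)^2 = 0.1385^2 = 0.01918225
Individual BA = 3.141593 * 0.01918225 = 0.0602628 m^2
Stand BA = 173 * 0.0602628 = 10.4255 ≈ 10.43 m^2/ha

10.43 m^2/ha


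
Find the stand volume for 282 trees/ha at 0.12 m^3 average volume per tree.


V_stand = 282 * 0.12 = 33.84 ≈ 33.8 m^3/ha

33.8 m^3/ha


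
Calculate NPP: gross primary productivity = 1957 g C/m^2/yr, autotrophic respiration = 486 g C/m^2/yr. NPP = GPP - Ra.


NPP = GPP - Ra = 1957 - 486 = 1471 g C/m^2/yr

1471 g C/m^2/yr


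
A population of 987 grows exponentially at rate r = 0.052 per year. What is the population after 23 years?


r*t = 0.052 * 23 = 1.196
exp(1.196) = 3.30686
N = 987 * 3.30686 = 3263.87 ≈ 3264

3264


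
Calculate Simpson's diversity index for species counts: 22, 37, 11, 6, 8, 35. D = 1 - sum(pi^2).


Total N = 22 + 37 + 11 + 6 + 8 + 35 = 119
Per-species terms:
  p = 22/119 = 0.184874; p^2 = 0.184874^2 = 0.034178
  p = 37/119 = 0.310924; p^2 = 0.310924^2 = 0.096674
  p = 11/119 = 0.092437; p^2 = 0.092437^2 = 0.008545
  p = 6/119 = 0.050420; p^2 = 0.050420^2 = 0.002542
  p = 8/119 = 0.067227; p^2 = 0.067227^2 = 0.004519
  p = 35/119 = 0.294118; p^2 = 0.294118^2 = 0.086505
sum(p^2) = 0.034178 + 0.096674 + 0.008545 + 0.002542 + 0.004519 + 0.086505 = 0.232963
D = 1 - 0.232963 = 0.767037 ≈ 0.7670

0.7670


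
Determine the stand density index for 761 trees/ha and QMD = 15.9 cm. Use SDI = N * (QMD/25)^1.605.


QMD/25 = 15.9/25 = 0.636
(0.636)^1.605 = exp(1.605 * ln(0.636)) = exp(1.605 * (-0.452557)) = exp(-0.726354) = 0.483669
SDI = 761 * 0.483669 = 368.072 ≈ 368

368


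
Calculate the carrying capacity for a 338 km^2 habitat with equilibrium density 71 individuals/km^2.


K = 71 * 338 = 23998 individuals

23998 individuals


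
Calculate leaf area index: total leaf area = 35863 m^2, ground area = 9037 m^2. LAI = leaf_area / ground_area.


LAI = 35863 / 9037 = 3.9685 ≈ 3.97

3.97


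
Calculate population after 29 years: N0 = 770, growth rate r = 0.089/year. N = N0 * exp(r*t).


r*t = 0.089 * 29 = 2.581
exp(2.581) = 13.2103
N = 770 * 13.2103 = 10171.9 ≈ 10172

10172


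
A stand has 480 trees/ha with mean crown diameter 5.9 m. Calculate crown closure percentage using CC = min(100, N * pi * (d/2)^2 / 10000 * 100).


(d/2)^2 = (5.9/2)^2 = 2.95^2 = 8.7025
Crown area = 3.141593 * 8.7025 = 27.3397 m^2
N * area / 10000 * 100 = 480 * 27.3397 / 10000 * 100 = 131.231
CC = min(100, 131.231) = 100%

100%


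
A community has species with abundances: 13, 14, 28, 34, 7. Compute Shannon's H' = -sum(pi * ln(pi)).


Total N = 13 + 14 + 28 + 34 + 7 = 96
Per-species terms:
  p = 13/96 = 0.135417; ln(p) = -1.999396; p*ln(p) = 0.135417 * (-1.999396) = -0.270752
  p = 14/96 = 0.145833; ln(p) = -1.925293; p*ln(p) = 0.145833 * (-1.925293) = -0.280771
  p = 28/96 = 0.291667; ln(p) = -1.232143; p*ln(p) = 0.291667 * (-1.232143) = -0.359375
  p = 34/96 = 0.354167; ln(p) = -1.037987; p*ln(p) = 0.354167 * (-1.037987) = -0.367621
  p = 7/96 = 0.072917; ln(p) = -2.618433; p*ln(p) = 0.072917 * (-2.618433) = -0.190928
sum(p*ln(p)) = (-0.270752) + (-0.280771) + (-0.359375) + (-0.367621) + (-0.190928) = -1.469447
H' = -(-1.469447) = 1.469447 ≈ 1.4694

1.4694


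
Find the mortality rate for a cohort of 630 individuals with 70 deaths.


Mortality rate = 70 / 630 = 0.111111 ≈ 0.1111

0.1111


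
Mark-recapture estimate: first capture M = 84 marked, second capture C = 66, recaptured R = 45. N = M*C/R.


N = M * C / R = 84 * 66 / 45 = 5544 / 45 = 123.20 ≈ 123

123 individuals


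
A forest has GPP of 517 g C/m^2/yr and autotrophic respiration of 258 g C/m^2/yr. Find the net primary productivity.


NPP = GPP - Ra = 517 - 258 = 259 g C/m^2/yr

259 g C/m^2/yr


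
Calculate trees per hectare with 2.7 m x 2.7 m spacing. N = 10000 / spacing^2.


N = 10000 / 2.7^2 = 10000 / 7.29 = 1371.74 ≈ 1372 trees/ha

1372 trees/ha


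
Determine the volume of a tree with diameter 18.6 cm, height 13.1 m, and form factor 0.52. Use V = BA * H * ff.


(D/200)^2 = (18.6/200)^2 = 0.093^2 = 0.008649
BA = 3.141593 * 0.008649 = 0.0271716 m^2
V = 0.0271716 * 13.1 * 0.52 = 0.185093 ≈ 0.185 m^3

0.185 m^3


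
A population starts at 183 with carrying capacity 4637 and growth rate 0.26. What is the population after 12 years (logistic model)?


(K - N0)/N0 = (4637 - 183)/183 = 4454/183 = 24.3388
r*t = 0.26 * 12 = 3.12; exp(-3.12) = 0.0441572
24.3388 * 0.0441572 = 1.07473
1 + 1.07473 = 2.07473
N = 4637 / 2.07473 = 2234.99 ≈ 2235

2235


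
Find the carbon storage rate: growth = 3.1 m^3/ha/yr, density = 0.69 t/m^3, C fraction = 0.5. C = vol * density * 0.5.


C = 3.1 * 0.69 * 0.5 = 1.0695 ≈ 1.07 t C/ha/yr

1.07 t C/ha/yr


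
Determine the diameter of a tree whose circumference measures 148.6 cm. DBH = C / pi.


DBH = C / pi = 148.6 / 3.141593 = 47.3008 ≈ 47.30 cm

47.30 cm


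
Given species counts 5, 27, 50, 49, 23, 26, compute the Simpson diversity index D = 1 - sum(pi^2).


Total N = 5 + 27 + 50 + 49 + 23 + 26 = 180
Per-species terms:
  p = 5/180 = 0.027778; p^2 = 0.027778^2 = 0.000772
  p = 27/180 = 0.150000; p^2 = 0.150000^2 = 0.022500
  p = 50/180 = 0.277778; p^2 = 0.277778^2 = 0.077161
  p = 49/180 = 0.272222; p^2 = 0.272222^2 = 0.074105
  p = 23/180 = 0.127778; p^2 = 0.127778^2 = 0.016327
  p = 26/180 = 0.144444; p^2 = 0.144444^2 = 0.020864
sum(p^2) = 0.000772 + 0.022500 + 0.077161 + 0.074105 + 0.016327 + 0.020864 = 0.211729
D = 1 - 0.211729 = 0.788271 ≈ 0.7883

0.7883
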